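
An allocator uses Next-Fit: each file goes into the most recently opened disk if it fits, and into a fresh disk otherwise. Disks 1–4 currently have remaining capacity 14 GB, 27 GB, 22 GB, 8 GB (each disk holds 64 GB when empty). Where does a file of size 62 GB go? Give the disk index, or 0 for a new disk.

Next-Fit only looks at disk 4, which has 8 GB free.
62 GB does not fit, so a new disk is opened.

0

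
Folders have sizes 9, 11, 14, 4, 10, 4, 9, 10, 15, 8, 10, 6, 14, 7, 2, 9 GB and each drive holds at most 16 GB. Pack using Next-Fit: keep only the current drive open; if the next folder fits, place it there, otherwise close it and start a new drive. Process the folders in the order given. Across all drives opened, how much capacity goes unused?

50

9 GB → drive 1 (remaining 7 GB)
11 GB → drive 2 (remaining 5 GB)
14 GB → drive 3 (remaining 2 GB)
4 GB → drive 4 (remaining 12 GB)
10 GB → drive 4 (remaining 2 GB)
4 GB → drive 5 (remaining 12 GB)
9 GB → drive 5 (remaining 3 GB)
10 GB → drive 6 (remaining 6 GB)
15 GB → drive 7 (remaining 1 GB)
8 GB → drive 8 (remaining 8 GB)
10 GB → drive 9 (remaining 6 GB)
6 GB → drive 9 (remaining 0 GB)
14 GB → drive 10 (remaining 2 GB)
7 GB → drive 11 (remaining 9 GB)
2 GB → drive 11 (remaining 7 GB)
9 GB → drive 12 (remaining 7 GB)
12 drives × 16 GB = 192 GB; used 142 GB; unused 50 GB.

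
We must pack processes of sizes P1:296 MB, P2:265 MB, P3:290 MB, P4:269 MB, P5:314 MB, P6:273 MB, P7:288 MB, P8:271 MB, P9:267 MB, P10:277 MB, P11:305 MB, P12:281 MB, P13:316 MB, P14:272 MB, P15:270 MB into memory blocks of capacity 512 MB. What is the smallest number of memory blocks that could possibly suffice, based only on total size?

9

Total size = 296 + 265 + 290 + 269 + 314 + 273 + 288 + 271 + 267 + 277 + 305 + 281 + 316 + 272 + 270 = 4254 MB.
⌈4254 / 512⌉ = 9.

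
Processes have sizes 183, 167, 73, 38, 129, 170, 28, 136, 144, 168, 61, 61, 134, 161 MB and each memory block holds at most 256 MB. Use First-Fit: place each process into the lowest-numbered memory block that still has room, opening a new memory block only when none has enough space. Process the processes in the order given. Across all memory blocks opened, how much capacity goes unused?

651

Put 183 MB in memory block 1; 73 MB remain.
Put 167 MB in memory block 2; 89 MB remain.
Put 73 MB in memory block 1; 0 MB remain.
Put 38 MB in memory block 2; 51 MB remain.
Put 129 MB in memory block 3; 127 MB remain.
Put 170 MB in memory block 4; 86 MB remain.
Put 28 MB in memory block 2; 23 MB remain.
Put 136 MB in memory block 5; 120 MB remain.
Put 144 MB in memory block 6; 112 MB remain.
Put 168 MB in memory block 7; 88 MB remain.
Put 61 MB in memory block 3; 66 MB remain.
Put 61 MB in memory block 3; 5 MB remain.
Put 134 MB in memory block 8; 122 MB remain.
Put 161 MB in memory block 9; 95 MB remain.
9 memory blocks × 256 MB = 2304 MB; used 1653 MB; unused 651 MB.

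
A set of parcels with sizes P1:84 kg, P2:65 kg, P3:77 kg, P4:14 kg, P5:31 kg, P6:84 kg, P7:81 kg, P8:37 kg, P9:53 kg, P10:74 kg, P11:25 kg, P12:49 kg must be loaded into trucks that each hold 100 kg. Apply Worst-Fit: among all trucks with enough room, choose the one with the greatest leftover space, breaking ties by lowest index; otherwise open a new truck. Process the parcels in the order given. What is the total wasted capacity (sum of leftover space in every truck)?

226

truck 1: place P1 (84 kg), 16 kg left
truck 2: place P2 (65 kg), 35 kg left
truck 3: place P3 (77 kg), 23 kg left
truck 2: place P4 (14 kg), 21 kg left
truck 4: place P5 (31 kg), 69 kg left
truck 5: place P6 (84 kg), 16 kg left
truck 6: place P7 (81 kg), 19 kg left
truck 4: place P8 (37 kg), 32 kg left
truck 7: place P9 (53 kg), 47 kg left
truck 8: place P10 (74 kg), 26 kg left
truck 7: place P11 (25 kg), 22 kg left
truck 9: place P12 (49 kg), 51 kg left
9 trucks × 100 kg = 900 kg; used 674 kg; unused 226 kg.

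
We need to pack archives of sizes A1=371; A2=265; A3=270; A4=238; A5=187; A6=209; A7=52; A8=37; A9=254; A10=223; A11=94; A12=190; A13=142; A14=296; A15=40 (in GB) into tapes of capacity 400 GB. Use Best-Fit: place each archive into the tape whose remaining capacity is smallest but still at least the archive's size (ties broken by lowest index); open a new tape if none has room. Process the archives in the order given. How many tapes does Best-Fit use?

9

tape 1: place A1 (371 GB), 29 GB left
tape 2: place A2 (265 GB), 135 GB left
tape 3: place A3 (270 GB), 130 GB left
tape 4: place A4 (238 GB), 162 GB left
tape 5: place A5 (187 GB), 213 GB left
tape 5: place A6 (209 GB), 4 GB left
tape 3: place A7 (52 GB), 78 GB left
tape 3: place A8 (37 GB), 41 GB left
tape 6: place A9 (254 GB), 146 GB left
tape 7: place A10 (223 GB), 177 GB left
tape 2: place A11 (94 GB), 41 GB left
tape 8: place A12 (190 GB), 210 GB left
tape 6: place A13 (142 GB), 4 GB left
tape 9: place A14 (296 GB), 104 GB left
tape 2: place A15 (40 GB), 1 GB left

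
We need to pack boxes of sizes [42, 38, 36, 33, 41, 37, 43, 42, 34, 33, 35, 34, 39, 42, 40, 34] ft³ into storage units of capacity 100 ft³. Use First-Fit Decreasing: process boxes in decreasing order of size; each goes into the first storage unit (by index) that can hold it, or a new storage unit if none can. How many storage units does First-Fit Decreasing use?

8 storage units

Sorted descending: 43, 42, 42, 42, 41, 40, 39, 38, 37, 36, 35, 34, 34, 34, 33, 33.
storage unit 1: place 43 ft³, 57 ft³ left
storage unit 1: place 42 ft³, 15 ft³ left
storage unit 2: place 42 ft³, 58 ft³ left
storage unit 2: place 42 ft³, 16 ft³ left
storage unit 3: place 41 ft³, 59 ft³ left
storage unit 3: place 40 ft³, 19 ft³ left
storage unit 4: place 39 ft³, 61 ft³ left
storage unit 4: place 38 ft³, 23 ft³ left
storage unit 5: place 37 ft³, 63 ft³ left
storage unit 5: place 36 ft³, 27 ft³ left
storage unit 6: place 35 ft³, 65 ft³ left
storage unit 6: place 34 ft³, 31 ft³ left
storage unit 7: place 34 ft³, 66 ft³ left
storage unit 7: place 34 ft³, 32 ft³ left
storage unit 8: place 33 ft³, 67 ft³ left
storage unit 8: place 33 ft³, 34 ft³ left
Final storage units: [43,42] [42,42] [41,40] [39,38] [37,36] [35,34] [34,34] [33,33].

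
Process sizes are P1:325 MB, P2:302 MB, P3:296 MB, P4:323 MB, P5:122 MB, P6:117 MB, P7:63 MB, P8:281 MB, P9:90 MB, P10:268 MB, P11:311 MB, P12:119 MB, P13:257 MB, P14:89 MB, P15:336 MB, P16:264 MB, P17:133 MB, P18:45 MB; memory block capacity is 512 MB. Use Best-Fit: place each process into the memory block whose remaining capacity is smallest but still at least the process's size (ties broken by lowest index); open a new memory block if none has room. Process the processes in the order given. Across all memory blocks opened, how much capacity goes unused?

1379

P1 (325 MB) → memory block 1 (remaining 187 MB)
P2 (302 MB) → memory block 2 (remaining 210 MB)
P3 (296 MB) → memory block 3 (remaining 216 MB)
P4 (323 MB) → memory block 4 (remaining 189 MB)
P5 (122 MB) → memory block 1 (remaining 65 MB)
P6 (117 MB) → memory block 4 (remaining 72 MB)
P7 (63 MB) → memory block 1 (remaining 2 MB)
P8 (281 MB) → memory block 5 (remaining 231 MB)
P9 (90 MB) → memory block 2 (remaining 120 MB)
P10 (268 MB) → memory block 6 (remaining 244 MB)
P11 (311 MB) → memory block 7 (remaining 201 MB)
P12 (119 MB) → memory block 2 (remaining 1 MB)
P13 (257 MB) → memory block 8 (remaining 255 MB)
P14 (89 MB) → memory block 7 (remaining 112 MB)
P15 (336 MB) → memory block 9 (remaining 176 MB)
P16 (264 MB) → memory block 10 (remaining 248 MB)
P17 (133 MB) → memory block 9 (remaining 43 MB)
P18 (45 MB) → memory block 4 (remaining 27 MB)
10 memory blocks × 512 MB = 5120 MB; used 3741 MB; unused 1379 MB.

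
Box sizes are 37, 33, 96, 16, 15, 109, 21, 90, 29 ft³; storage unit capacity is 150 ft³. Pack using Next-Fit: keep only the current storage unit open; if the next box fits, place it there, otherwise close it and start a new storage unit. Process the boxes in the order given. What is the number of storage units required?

4

storage unit 1: place 37 ft³, 113 ft³ left
storage unit 1: place 33 ft³, 80 ft³ left
storage unit 2: place 96 ft³, 54 ft³ left
storage unit 2: place 16 ft³, 38 ft³ left
storage unit 2: place 15 ft³, 23 ft³ left
storage unit 3: place 109 ft³, 41 ft³ left
storage unit 3: place 21 ft³, 20 ft³ left
storage unit 4: place 90 ft³, 60 ft³ left
storage unit 4: place 29 ft³, 31 ft³ left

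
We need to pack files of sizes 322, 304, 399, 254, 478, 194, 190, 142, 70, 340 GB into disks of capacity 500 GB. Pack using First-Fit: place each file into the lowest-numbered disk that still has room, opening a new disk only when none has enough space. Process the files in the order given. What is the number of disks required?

disk 1: place 322 GB, 178 GB left
disk 2: place 304 GB, 196 GB left
disk 3: place 399 GB, 101 GB left
disk 4: place 254 GB, 246 GB left
disk 5: place 478 GB, 22 GB left
disk 2: place 194 GB, 2 GB left
disk 4: place 190 GB, 56 GB left
disk 1: place 142 GB, 36 GB left
disk 3: place 70 GB, 31 GB left
disk 6: place 340 GB, 160 GB left

6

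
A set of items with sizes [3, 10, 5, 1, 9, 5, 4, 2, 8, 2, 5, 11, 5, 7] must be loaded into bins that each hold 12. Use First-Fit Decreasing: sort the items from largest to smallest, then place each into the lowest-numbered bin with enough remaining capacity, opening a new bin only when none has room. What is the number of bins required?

Sorted descending: 11, 10, 9, 8, 7, 5, 5, 5, 5, 4, 3, 2, 2, 1.
11 → bin 1 (remaining 1)
10 → bin 2 (remaining 2)
9 → bin 3 (remaining 3)
8 → bin 4 (remaining 4)
7 → bin 5 (remaining 5)
5 → bin 5 (remaining 0)
5 → bin 6 (remaining 7)
5 → bin 6 (remaining 2)
5 → bin 7 (remaining 7)
4 → bin 4 (remaining 0)
3 → bin 3 (remaining 0)
2 → bin 2 (remaining 0)
2 → bin 6 (remaining 0)
1 → bin 1 (remaining 0)

7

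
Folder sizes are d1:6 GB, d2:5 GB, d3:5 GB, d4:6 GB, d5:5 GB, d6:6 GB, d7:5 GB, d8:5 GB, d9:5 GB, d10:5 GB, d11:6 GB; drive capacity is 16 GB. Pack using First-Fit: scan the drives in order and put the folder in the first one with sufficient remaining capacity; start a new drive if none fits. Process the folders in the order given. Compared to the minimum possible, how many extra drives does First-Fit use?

First-Fit: [6,5,5] [6,5,5] [6,5,5] [5,6] → 4 drives.
Total size 59 GB; any packing needs at least ⌈59/16⌉ = 4 drives.
So 4 is already optimal.

0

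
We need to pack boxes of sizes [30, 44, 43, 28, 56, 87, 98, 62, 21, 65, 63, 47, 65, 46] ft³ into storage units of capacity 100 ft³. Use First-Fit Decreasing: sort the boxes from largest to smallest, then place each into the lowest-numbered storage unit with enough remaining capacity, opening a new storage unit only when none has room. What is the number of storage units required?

Sorted descending: 98, 87, 65, 65, 63, 62, 56, 47, 46, 44, 43, 30, 28, 21.
Put 98 ft³ in storage unit 1; 2 ft³ remain.
Put 87 ft³ in storage unit 2; 13 ft³ remain.
Put 65 ft³ in storage unit 3; 35 ft³ remain.
Put 65 ft³ in storage unit 4; 35 ft³ remain.
Put 63 ft³ in storage unit 5; 37 ft³ remain.
Put 62 ft³ in storage unit 6; 38 ft³ remain.
Put 56 ft³ in storage unit 7; 44 ft³ remain.
Put 47 ft³ in storage unit 8; 53 ft³ remain.
Put 46 ft³ in storage unit 8; 7 ft³ remain.
Put 44 ft³ in storage unit 7; 0 ft³ remain.
Put 43 ft³ in storage unit 9; 57 ft³ remain.
Put 30 ft³ in storage unit 3; 5 ft³ remain.
Put 28 ft³ in storage unit 4; 7 ft³ remain.
Put 21 ft³ in storage unit 5; 16 ft³ remain.

9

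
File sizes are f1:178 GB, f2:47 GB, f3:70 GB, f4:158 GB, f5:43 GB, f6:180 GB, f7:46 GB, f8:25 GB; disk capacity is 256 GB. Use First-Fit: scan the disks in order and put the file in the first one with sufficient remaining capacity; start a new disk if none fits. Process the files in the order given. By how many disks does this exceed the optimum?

First-Fit: [178,47,25] [70,158] [43,180] [46] → 4 disks.
Total size 747 GB; any packing needs at least ⌈747/256⌉ = 3 disks.
An optimal packing achieves that bound: [180,70] [178,47,25] [158,46,43] → 3 disks.
Excess: 4 − 3 = 1.

1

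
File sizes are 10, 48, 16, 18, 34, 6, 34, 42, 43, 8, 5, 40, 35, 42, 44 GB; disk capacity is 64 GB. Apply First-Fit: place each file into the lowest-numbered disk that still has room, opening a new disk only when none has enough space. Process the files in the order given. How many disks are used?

Put 10 GB in disk 1; 54 GB remain.
Put 48 GB in disk 1; 6 GB remain.
Put 16 GB in disk 2; 48 GB remain.
Put 18 GB in disk 2; 30 GB remain.
Put 34 GB in disk 3; 30 GB remain.
Put 6 GB in disk 1; 0 GB remain.
Put 34 GB in disk 4; 30 GB remain.
Put 42 GB in disk 5; 22 GB remain.
Put 43 GB in disk 6; 21 GB remain.
Put 8 GB in disk 2; 22 GB remain.
Put 5 GB in disk 2; 17 GB remain.
Put 40 GB in disk 7; 24 GB remain.
Put 35 GB in disk 8; 29 GB remain.
Put 42 GB in disk 9; 22 GB remain.
Put 44 GB in disk 10; 20 GB remain.
Final disks: [10,48,6] [16,18,8,5] [34] [34] [42] [43] [40] [35] [42] [44].

10 disks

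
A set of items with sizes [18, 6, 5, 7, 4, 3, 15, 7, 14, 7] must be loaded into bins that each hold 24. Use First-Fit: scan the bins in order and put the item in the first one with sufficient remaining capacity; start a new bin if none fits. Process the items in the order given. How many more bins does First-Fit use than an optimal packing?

First-Fit: [18,6] [5,7,4,3] [15,7] [14,7] → 4 bins.
Total size 86; any packing needs at least ⌈86/24⌉ = 4 bins.
So 4 is already optimal.

0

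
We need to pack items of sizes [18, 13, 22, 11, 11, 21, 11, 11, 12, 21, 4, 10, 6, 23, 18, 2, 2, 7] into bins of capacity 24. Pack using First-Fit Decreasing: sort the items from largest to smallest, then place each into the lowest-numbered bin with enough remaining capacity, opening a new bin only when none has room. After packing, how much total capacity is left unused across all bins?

Sorted descending: 23, 22, 21, 21, 18, 18, 13, 12, 11, 11, 11, 11, 10, 7, 6, 4, 2, 2.
bin 1: place 23, 1 left
bin 2: place 22, 2 left
bin 3: place 21, 3 left
bin 4: place 21, 3 left
bin 5: place 18, 6 left
bin 6: place 18, 6 left
bin 7: place 13, 11 left
bin 8: place 12, 12 left
bin 7: place 11, 0 left
bin 8: place 11, 1 left
bin 9: place 11, 13 left
bin 9: place 11, 2 left
bin 10: place 10, 14 left
bin 10: place 7, 7 left
bin 5: place 6, 0 left
bin 6: place 4, 2 left
bin 2: place 2, 0 left
bin 3: place 2, 1 left
10 bins × 24 = 240; used 223; unused 17.

17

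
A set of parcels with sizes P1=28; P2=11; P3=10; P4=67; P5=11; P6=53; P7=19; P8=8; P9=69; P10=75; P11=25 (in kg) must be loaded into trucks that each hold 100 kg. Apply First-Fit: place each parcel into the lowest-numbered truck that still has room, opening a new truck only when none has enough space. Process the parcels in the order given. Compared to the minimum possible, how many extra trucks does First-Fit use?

First-Fit: [28,11,10,11,19,8] [67,25] [53] [69] [75] → 5 trucks.
Total size 376 kg; any packing needs at least ⌈376/100⌉ = 4 trucks.
An optimal packing achieves that bound: [75,25] [69,28] [67,19,11] [53,11,10,8] → 4 trucks.
Excess: 5 − 4 = 1.

1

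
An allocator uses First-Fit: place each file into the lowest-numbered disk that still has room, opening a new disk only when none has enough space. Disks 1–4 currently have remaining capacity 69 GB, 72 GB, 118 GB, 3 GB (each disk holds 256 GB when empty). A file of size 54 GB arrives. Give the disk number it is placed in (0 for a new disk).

1

Disks with room: disk 1 (69 GB), disk 2 (72 GB), disk 3 (118 GB).
The first with room is disk 1.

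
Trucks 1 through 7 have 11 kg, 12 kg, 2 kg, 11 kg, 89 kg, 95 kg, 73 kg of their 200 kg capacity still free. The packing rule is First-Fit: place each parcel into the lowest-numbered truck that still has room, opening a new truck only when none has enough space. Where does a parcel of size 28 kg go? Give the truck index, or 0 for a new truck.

5

Trucks with room: truck 5 (89 kg), truck 6 (95 kg), truck 7 (73 kg).
The first with room is truck 5.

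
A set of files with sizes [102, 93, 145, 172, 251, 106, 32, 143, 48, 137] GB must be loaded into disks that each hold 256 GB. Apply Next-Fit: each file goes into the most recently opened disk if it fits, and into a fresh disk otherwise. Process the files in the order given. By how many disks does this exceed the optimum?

Next-Fit: [102,93] [145] [172] [251] [106,32] [143,48] [137] → 7 disks.
Total size 1229 GB; any packing needs at least ⌈1229/256⌉ = 5 disks.
An optimal packing achieves that bound: [251] [172,48,32] [145,106] [143,102] [137,93] → 5 disks.
Excess: 7 − 5 = 2.

2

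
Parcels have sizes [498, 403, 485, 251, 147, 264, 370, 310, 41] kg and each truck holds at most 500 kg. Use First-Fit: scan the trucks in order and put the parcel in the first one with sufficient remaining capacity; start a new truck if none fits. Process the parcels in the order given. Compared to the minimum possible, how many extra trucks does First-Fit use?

0

First-Fit: [498] [403,41] [485] [251,147] [264] [370] [310] → 7 trucks.
7 parcels exceed 250 kg (half the capacity), and no two of those can share a truck, so at least 7 trucks are needed.
So 7 is already optimal.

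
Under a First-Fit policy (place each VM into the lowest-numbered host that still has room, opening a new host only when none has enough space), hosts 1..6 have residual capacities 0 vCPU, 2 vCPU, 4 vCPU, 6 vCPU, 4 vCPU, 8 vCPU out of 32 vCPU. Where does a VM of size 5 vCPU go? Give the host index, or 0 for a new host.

Hosts with room: host 4 (6 vCPU), host 6 (8 vCPU).
The first with room is host 4.

4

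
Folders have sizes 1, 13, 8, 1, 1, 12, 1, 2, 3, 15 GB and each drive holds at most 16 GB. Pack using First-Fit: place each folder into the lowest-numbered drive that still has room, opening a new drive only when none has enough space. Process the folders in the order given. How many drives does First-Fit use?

4

Put 1 GB in drive 1; 15 GB remain.
Put 13 GB in drive 1; 2 GB remain.
Put 8 GB in drive 2; 8 GB remain.
Put 1 GB in drive 1; 1 GB remain.
Put 1 GB in drive 1; 0 GB remain.
Put 12 GB in drive 3; 4 GB remain.
Put 1 GB in drive 2; 7 GB remain.
Put 2 GB in drive 2; 5 GB remain.
Put 3 GB in drive 2; 2 GB remain.
Put 15 GB in drive 4; 1 GB remain.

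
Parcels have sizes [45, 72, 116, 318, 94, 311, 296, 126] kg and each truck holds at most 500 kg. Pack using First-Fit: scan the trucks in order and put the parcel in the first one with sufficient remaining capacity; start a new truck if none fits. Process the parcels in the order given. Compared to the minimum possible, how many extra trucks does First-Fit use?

1

First-Fit: [45,72,116,94,126] [318] [311] [296] → 4 trucks.
Total size 1378 kg; any packing needs at least ⌈1378/500⌉ = 3 trucks.
An optimal packing achieves that bound: [318,126,45] [311,116,72] [296,94] → 3 trucks.
Excess: 4 − 3 = 1.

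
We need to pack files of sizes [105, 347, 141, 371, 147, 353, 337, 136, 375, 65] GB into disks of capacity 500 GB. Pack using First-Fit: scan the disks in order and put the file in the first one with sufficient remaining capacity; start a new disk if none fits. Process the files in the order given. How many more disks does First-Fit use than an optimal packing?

1

First-Fit: [105,347] [141,147,136,65] [371] [353] [337] [375] → 6 disks.
Total size 2377 GB; any packing needs at least ⌈2377/500⌉ = 5 disks.
An optimal packing achieves that bound: [375,105] [371,65] [353,147] [347,141] [337,136] → 5 disks.
Excess: 6 − 5 = 1.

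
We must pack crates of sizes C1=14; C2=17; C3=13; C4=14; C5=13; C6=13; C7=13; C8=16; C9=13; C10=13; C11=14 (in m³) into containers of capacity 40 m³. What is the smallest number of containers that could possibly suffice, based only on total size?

Total size = 14 + 17 + 13 + 14 + 13 + 13 + 13 + 16 + 13 + 13 + 14 = 153 m³.
⌈153 / 40⌉ = 4.

4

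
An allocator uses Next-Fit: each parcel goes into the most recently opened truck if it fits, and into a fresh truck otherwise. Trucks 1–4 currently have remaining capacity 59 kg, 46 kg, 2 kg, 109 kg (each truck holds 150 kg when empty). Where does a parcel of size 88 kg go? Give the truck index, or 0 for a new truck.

4

Next-Fit only looks at truck 4, which has 109 kg free.
88 kg fits there.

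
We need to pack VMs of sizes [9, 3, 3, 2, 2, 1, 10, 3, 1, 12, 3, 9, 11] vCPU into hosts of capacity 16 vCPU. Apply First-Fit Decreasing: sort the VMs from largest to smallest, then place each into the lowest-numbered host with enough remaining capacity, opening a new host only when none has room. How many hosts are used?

Sorted descending: 12, 11, 10, 9, 9, 3, 3, 3, 3, 2, 2, 1, 1.
12 vCPU → host 1 (remaining 4 vCPU)
11 vCPU → host 2 (remaining 5 vCPU)
10 vCPU → host 3 (remaining 6 vCPU)
9 vCPU → host 4 (remaining 7 vCPU)
9 vCPU → host 5 (remaining 7 vCPU)
3 vCPU → host 1 (remaining 1 vCPU)
3 vCPU → host 2 (remaining 2 vCPU)
3 vCPU → host 3 (remaining 3 vCPU)
3 vCPU → host 3 (remaining 0 vCPU)
2 vCPU → host 2 (remaining 0 vCPU)
2 vCPU → host 4 (remaining 5 vCPU)
1 vCPU → host 1 (remaining 0 vCPU)
1 vCPU → host 4 (remaining 4 vCPU)

5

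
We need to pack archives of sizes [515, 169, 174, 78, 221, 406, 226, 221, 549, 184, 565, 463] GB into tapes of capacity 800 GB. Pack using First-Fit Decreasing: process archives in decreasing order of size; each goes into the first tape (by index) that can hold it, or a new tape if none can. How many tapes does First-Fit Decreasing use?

Sorted descending: 565, 549, 515, 463, 406, 226, 221, 221, 184, 174, 169, 78.
tape 1: place 565 GB, 235 GB left
tape 2: place 549 GB, 251 GB left
tape 3: place 515 GB, 285 GB left
tape 4: place 463 GB, 337 GB left
tape 5: place 406 GB, 394 GB left
tape 1: place 226 GB, 9 GB left
tape 2: place 221 GB, 30 GB left
tape 3: place 221 GB, 64 GB left
tape 4: place 184 GB, 153 GB left
tape 5: place 174 GB, 220 GB left
tape 5: place 169 GB, 51 GB left
tape 4: place 78 GB, 75 GB left
Final tapes: [565,226] [549,221] [515,221] [463,184,78] [406,174,169].

5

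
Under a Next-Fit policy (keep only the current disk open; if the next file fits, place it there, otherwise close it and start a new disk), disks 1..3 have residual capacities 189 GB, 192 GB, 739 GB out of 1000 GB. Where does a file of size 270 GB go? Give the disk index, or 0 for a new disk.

Next-Fit only looks at disk 3, which has 739 GB free.
270 GB fits there.

3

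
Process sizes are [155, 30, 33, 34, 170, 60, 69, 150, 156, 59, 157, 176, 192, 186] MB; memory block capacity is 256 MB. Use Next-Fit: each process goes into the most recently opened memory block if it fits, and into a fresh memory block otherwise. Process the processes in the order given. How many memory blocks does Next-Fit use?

8 memory blocks

memory block 1: place 155 MB, 101 MB left
memory block 1: place 30 MB, 71 MB left
memory block 1: place 33 MB, 38 MB left
memory block 1: place 34 MB, 4 MB left
memory block 2: place 170 MB, 86 MB left
memory block 2: place 60 MB, 26 MB left
memory block 3: place 69 MB, 187 MB left
memory block 3: place 150 MB, 37 MB left
memory block 4: place 156 MB, 100 MB left
memory block 4: place 59 MB, 41 MB left
memory block 5: place 157 MB, 99 MB left
memory block 6: place 176 MB, 80 MB left
memory block 7: place 192 MB, 64 MB left
memory block 8: place 186 MB, 70 MB left
Final memory blocks: [155,30,33,34] [170,60] [69,150] [156,59] [157] [176] [192] [186].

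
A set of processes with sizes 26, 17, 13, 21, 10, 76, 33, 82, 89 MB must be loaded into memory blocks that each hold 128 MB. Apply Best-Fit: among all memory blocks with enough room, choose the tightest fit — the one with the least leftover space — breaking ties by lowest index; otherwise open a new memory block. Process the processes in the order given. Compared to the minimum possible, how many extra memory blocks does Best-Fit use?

Best-Fit: [26,17,13,21,10,33] [76] [82] [89] → 4 memory blocks.
Total size 367 MB; any packing needs at least ⌈367/128⌉ = 3 memory blocks.
An optimal packing achieves that bound: [89,33] [82,26,17] [76,21,13,10] → 3 memory blocks.
Excess: 4 − 3 = 1.

1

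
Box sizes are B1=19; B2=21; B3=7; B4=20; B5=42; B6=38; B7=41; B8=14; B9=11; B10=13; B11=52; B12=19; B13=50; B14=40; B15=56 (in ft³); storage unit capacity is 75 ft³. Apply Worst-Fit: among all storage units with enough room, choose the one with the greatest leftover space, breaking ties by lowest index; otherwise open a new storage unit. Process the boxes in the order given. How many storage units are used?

Put B1 (19 ft³) in storage unit 1; 56 ft³ remain.
Put B2 (21 ft³) in storage unit 1; 35 ft³ remain.
Put B3 (7 ft³) in storage unit 1; 28 ft³ remain.
Put B4 (20 ft³) in storage unit 1; 8 ft³ remain.
Put B5 (42 ft³) in storage unit 2; 33 ft³ remain.
Put B6 (38 ft³) in storage unit 3; 37 ft³ remain.
Put B7 (41 ft³) in storage unit 4; 34 ft³ remain.
Put B8 (14 ft³) in storage unit 3; 23 ft³ remain.
Put B9 (11 ft³) in storage unit 4; 23 ft³ remain.
Put B10 (13 ft³) in storage unit 2; 20 ft³ remain.
Put B11 (52 ft³) in storage unit 5; 23 ft³ remain.
Put B12 (19 ft³) in storage unit 3; 4 ft³ remain.
Put B13 (50 ft³) in storage unit 6; 25 ft³ remain.
Put B14 (40 ft³) in storage unit 7; 35 ft³ remain.
Put B15 (56 ft³) in storage unit 8; 19 ft³ remain.
Final storage units: [19,21,7,20] [42,13] [38,14,19] [41,11] [52] [50] [40] [56].

8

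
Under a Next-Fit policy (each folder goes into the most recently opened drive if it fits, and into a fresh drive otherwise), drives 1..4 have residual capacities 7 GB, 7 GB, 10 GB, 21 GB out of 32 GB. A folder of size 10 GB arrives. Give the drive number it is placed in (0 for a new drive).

4

Next-Fit only looks at drive 4, which has 21 GB free.
10 GB fits there.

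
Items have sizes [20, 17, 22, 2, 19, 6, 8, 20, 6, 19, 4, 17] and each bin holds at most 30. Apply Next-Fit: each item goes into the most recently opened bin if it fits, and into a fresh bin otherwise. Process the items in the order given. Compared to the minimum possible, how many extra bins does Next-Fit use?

0

Next-Fit: [20] [17] [22,2] [19,6] [8,20] [6,19,4] [17] → 7 bins.
7 items exceed 15 (half the capacity), and no two of those can share a bin, so at least 7 bins are needed.
So 7 is already optimal.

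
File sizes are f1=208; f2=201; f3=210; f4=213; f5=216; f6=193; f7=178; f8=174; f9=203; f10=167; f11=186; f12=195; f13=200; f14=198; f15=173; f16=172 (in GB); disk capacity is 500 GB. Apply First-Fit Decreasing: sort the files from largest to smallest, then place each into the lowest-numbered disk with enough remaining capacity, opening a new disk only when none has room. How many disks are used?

8

Sorted descending: 216, 213, 210, 208, 203, 201, 200, 198, 195, 193, 186, 178, 174, 173, 172, 167.
216 GB → disk 1 (remaining 284 GB)
213 GB → disk 1 (remaining 71 GB)
210 GB → disk 2 (remaining 290 GB)
208 GB → disk 2 (remaining 82 GB)
203 GB → disk 3 (remaining 297 GB)
201 GB → disk 3 (remaining 96 GB)
200 GB → disk 4 (remaining 300 GB)
198 GB → disk 4 (remaining 102 GB)
195 GB → disk 5 (remaining 305 GB)
193 GB → disk 5 (remaining 112 GB)
186 GB → disk 6 (remaining 314 GB)
178 GB → disk 6 (remaining 136 GB)
174 GB → disk 7 (remaining 326 GB)
173 GB → disk 7 (remaining 153 GB)
172 GB → disk 8 (remaining 328 GB)
167 GB → disk 8 (remaining 161 GB)
Final disks: [216,213] [210,208] [203,201] [200,198] [195,193] [186,178] [174,173] [172,167].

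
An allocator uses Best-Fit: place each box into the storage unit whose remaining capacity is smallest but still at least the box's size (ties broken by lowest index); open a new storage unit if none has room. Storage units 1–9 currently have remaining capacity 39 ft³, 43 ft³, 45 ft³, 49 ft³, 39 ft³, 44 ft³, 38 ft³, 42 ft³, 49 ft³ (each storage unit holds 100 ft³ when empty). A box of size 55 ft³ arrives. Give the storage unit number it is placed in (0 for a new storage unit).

No storage unit has ≥ 55 ft³ free, so a new storage unit is opened.

0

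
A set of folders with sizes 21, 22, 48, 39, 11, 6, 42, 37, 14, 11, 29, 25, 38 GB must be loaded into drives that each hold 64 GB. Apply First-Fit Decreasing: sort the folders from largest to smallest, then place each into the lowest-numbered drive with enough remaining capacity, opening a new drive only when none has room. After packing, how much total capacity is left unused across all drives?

41

Sorted descending: 48, 42, 39, 38, 37, 29, 25, 22, 21, 14, 11, 11, 6.
Put 48 GB in drive 1; 16 GB remain.
Put 42 GB in drive 2; 22 GB remain.
Put 39 GB in drive 3; 25 GB remain.
Put 38 GB in drive 4; 26 GB remain.
Put 37 GB in drive 5; 27 GB remain.
Put 29 GB in drive 6; 35 GB remain.
Put 25 GB in drive 3; 0 GB remain.
Put 22 GB in drive 2; 0 GB remain.
Put 21 GB in drive 4; 5 GB remain.
Put 14 GB in drive 1; 2 GB remain.
Put 11 GB in drive 5; 16 GB remain.
Put 11 GB in drive 5; 5 GB remain.
Put 6 GB in drive 6; 29 GB remain.
6 drives × 64 GB = 384 GB; used 343 GB; unused 41 GB.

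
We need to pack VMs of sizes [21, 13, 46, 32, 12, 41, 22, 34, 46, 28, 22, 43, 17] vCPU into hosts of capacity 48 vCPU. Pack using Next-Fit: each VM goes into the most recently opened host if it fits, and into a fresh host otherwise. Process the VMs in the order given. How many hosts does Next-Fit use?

11 hosts

host 1: place 21 vCPU, 27 vCPU left
host 1: place 13 vCPU, 14 vCPU left
host 2: place 46 vCPU, 2 vCPU left
host 3: place 32 vCPU, 16 vCPU left
host 3: place 12 vCPU, 4 vCPU left
host 4: place 41 vCPU, 7 vCPU left
host 5: place 22 vCPU, 26 vCPU left
host 6: place 34 vCPU, 14 vCPU left
host 7: place 46 vCPU, 2 vCPU left
host 8: place 28 vCPU, 20 vCPU left
host 9: place 22 vCPU, 26 vCPU left
host 10: place 43 vCPU, 5 vCPU left
host 11: place 17 vCPU, 31 vCPU left
Final hosts: [21,13] [46] [32,12] [41] [22] [34] [46] [28] [22] [43] [17].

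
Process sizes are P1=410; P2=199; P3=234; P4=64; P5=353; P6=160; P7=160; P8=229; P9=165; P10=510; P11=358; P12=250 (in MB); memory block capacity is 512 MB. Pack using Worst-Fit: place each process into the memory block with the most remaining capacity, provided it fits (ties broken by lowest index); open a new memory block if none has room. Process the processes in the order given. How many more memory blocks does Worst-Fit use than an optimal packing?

1

Worst-Fit: [410,64] [199,234] [353] [160,160] [229,165] [510] [358] [250] → 8 memory blocks.
Total size 3092 MB; any packing needs at least ⌈3092/512⌉ = 7 memory blocks.
An optimal packing achieves that bound: [510] [410,64] [358] [353] [250,234] [229,199] [165,160,160] → 7 memory blocks.
Excess: 8 − 7 = 1.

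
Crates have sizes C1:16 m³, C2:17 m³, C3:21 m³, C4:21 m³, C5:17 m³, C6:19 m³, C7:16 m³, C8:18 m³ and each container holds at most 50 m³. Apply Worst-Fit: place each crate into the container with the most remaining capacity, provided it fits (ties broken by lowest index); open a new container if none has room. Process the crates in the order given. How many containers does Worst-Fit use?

4

container 1: place C1 (16 m³), 34 m³ left
container 1: place C2 (17 m³), 17 m³ left
container 2: place C3 (21 m³), 29 m³ left
container 2: place C4 (21 m³), 8 m³ left
container 1: place C5 (17 m³), 0 m³ left
container 3: place C6 (19 m³), 31 m³ left
container 3: place C7 (16 m³), 15 m³ left
container 4: place C8 (18 m³), 32 m³ left
Final containers: [16,17,17] [21,21] [19,16] [18].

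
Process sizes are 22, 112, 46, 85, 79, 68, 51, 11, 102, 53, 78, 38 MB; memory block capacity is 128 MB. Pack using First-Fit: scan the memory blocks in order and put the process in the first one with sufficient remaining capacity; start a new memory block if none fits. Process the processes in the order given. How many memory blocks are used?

Put 22 MB in memory block 1; 106 MB remain.
Put 112 MB in memory block 2; 16 MB remain.
Put 46 MB in memory block 1; 60 MB remain.
Put 85 MB in memory block 3; 43 MB remain.
Put 79 MB in memory block 4; 49 MB remain.
Put 68 MB in memory block 5; 60 MB remain.
Put 51 MB in memory block 1; 9 MB remain.
Put 11 MB in memory block 2; 5 MB remain.
Put 102 MB in memory block 6; 26 MB remain.
Put 53 MB in memory block 5; 7 MB remain.
Put 78 MB in memory block 7; 50 MB remain.
Put 38 MB in memory block 3; 5 MB remain.
Final memory blocks: [22,46,51] [112,11] [85,38] [79] [68,53] [102] [78].

7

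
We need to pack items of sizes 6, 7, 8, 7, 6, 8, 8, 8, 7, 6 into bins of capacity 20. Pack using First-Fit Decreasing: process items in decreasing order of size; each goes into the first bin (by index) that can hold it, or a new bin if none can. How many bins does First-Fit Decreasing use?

Sorted descending: 8, 8, 8, 8, 7, 7, 7, 6, 6, 6.
Put 8 in bin 1; 12 remain.
Put 8 in bin 1; 4 remain.
Put 8 in bin 2; 12 remain.
Put 8 in bin 2; 4 remain.
Put 7 in bin 3; 13 remain.
Put 7 in bin 3; 6 remain.
Put 7 in bin 4; 13 remain.
Put 6 in bin 3; 0 remain.
Put 6 in bin 4; 7 remain.
Put 6 in bin 4; 1 remain.
Final bins: [8,8] [8,8] [7,7,6] [7,6,6].

4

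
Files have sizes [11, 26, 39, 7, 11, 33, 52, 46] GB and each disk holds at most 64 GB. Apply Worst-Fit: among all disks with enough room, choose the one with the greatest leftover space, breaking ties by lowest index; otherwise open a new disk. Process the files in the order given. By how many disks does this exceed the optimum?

Worst-Fit: [11,26,7] [39,11] [33] [52] [46] → 5 disks.
Total size 225 GB; any packing needs at least ⌈225/64⌉ = 4 disks.
An optimal packing achieves that bound: [52,11] [46,11,7] [39] [33,26] → 4 disks.
Excess: 5 − 4 = 1.

1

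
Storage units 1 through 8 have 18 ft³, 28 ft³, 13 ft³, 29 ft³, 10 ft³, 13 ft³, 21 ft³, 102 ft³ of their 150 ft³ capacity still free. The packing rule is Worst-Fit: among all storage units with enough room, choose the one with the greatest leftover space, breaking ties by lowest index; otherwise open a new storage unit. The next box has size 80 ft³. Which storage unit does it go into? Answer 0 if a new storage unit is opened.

Storage units with room: storage unit 8 (102 ft³).
Most room is storage unit 8 with 102 ft³ free.

8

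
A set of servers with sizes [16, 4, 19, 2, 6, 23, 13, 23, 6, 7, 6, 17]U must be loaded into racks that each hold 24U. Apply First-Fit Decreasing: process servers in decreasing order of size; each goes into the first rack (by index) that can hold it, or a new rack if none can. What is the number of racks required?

Sorted descending: 23, 23, 19, 17, 16, 13, 7, 6, 6, 6, 4, 2.
Put 23U in rack 1; 1U remain.
Put 23U in rack 2; 1U remain.
Put 19U in rack 3; 5U remain.
Put 17U in rack 4; 7U remain.
Put 16U in rack 5; 8U remain.
Put 13U in rack 6; 11U remain.
Put 7U in rack 4; 0U remain.
Put 6U in rack 5; 2U remain.
Put 6U in rack 6; 5U remain.
Put 6U in rack 7; 18U remain.
Put 4U in rack 3; 1U remain.
Put 2U in rack 5; 0U remain.
Final racks: [23] [23] [19,4] [17,7] [16,6,2] [13,6] [6].

7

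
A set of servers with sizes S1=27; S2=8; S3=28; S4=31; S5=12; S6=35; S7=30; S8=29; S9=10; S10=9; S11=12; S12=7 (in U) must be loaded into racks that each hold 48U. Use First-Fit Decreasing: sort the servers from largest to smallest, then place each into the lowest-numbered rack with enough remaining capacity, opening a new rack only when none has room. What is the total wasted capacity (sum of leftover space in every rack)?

Sorted descending: 35, 31, 30, 29, 28, 27, 12, 12, 10, 9, 8, 7.
35U → rack 1 (remaining 13U)
31U → rack 2 (remaining 17U)
30U → rack 3 (remaining 18U)
29U → rack 4 (remaining 19U)
28U → rack 5 (remaining 20U)
27U → rack 6 (remaining 21U)
12U → rack 1 (remaining 1U)
12U → rack 2 (remaining 5U)
10U → rack 3 (remaining 8U)
9U → rack 4 (remaining 10U)
8U → rack 3 (remaining 0U)
7U → rack 4 (remaining 3U)
6 racks × 48U = 288U; used 238U; unused 50U.

50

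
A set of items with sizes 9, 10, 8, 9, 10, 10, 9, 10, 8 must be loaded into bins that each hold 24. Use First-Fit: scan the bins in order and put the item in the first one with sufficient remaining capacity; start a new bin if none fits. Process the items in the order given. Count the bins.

5

bin 1: place 9, 15 left
bin 1: place 10, 5 left
bin 2: place 8, 16 left
bin 2: place 9, 7 left
bin 3: place 10, 14 left
bin 3: place 10, 4 left
bin 4: place 9, 15 left
bin 4: place 10, 5 left
bin 5: place 8, 16 left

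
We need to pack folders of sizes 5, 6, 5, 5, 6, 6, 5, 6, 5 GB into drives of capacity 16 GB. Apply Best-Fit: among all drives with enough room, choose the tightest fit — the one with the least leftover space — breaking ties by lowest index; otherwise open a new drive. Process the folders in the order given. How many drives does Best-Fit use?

4

5 GB → drive 1 (remaining 11 GB)
6 GB → drive 1 (remaining 5 GB)
5 GB → drive 1 (remaining 0 GB)
5 GB → drive 2 (remaining 11 GB)
6 GB → drive 2 (remaining 5 GB)
6 GB → drive 3 (remaining 10 GB)
5 GB → drive 2 (remaining 0 GB)
6 GB → drive 3 (remaining 4 GB)
5 GB → drive 4 (remaining 11 GB)
Final drives: [5,6,5] [5,6,5] [6,6] [5].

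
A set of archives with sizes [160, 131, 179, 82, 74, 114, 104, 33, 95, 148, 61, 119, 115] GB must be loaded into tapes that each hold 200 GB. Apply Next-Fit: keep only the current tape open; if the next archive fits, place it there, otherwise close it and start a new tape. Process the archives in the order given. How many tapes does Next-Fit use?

Put 160 GB in tape 1; 40 GB remain.
Put 131 GB in tape 2; 69 GB remain.
Put 179 GB in tape 3; 21 GB remain.
Put 82 GB in tape 4; 118 GB remain.
Put 74 GB in tape 4; 44 GB remain.
Put 114 GB in tape 5; 86 GB remain.
Put 104 GB in tape 6; 96 GB remain.
Put 33 GB in tape 6; 63 GB remain.
Put 95 GB in tape 7; 105 GB remain.
Put 148 GB in tape 8; 52 GB remain.
Put 61 GB in tape 9; 139 GB remain.
Put 119 GB in tape 9; 20 GB remain.
Put 115 GB in tape 10; 85 GB remain.
Final tapes: [160] [131] [179] [82,74] [114] [104,33] [95] [148] [61,119] [115].

10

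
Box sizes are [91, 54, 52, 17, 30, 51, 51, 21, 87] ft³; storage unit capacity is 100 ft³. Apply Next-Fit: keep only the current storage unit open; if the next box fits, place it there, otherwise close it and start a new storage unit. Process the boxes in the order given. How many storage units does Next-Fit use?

storage unit 1: place 91 ft³, 9 ft³ left
storage unit 2: place 54 ft³, 46 ft³ left
storage unit 3: place 52 ft³, 48 ft³ left
storage unit 3: place 17 ft³, 31 ft³ left
storage unit 3: place 30 ft³, 1 ft³ left
storage unit 4: place 51 ft³, 49 ft³ left
storage unit 5: place 51 ft³, 49 ft³ left
storage unit 5: place 21 ft³, 28 ft³ left
storage unit 6: place 87 ft³, 13 ft³ left
Final storage units: [91] [54] [52,17,30] [51] [51,21] [87].

6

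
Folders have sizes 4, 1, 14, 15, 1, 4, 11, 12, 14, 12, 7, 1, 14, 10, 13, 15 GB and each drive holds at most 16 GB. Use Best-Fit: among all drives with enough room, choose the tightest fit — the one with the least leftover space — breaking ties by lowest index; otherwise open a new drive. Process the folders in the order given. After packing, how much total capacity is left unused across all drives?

Put 4 GB in drive 1; 12 GB remain.
Put 1 GB in drive 1; 11 GB remain.
Put 14 GB in drive 2; 2 GB remain.
Put 15 GB in drive 3; 1 GB remain.
Put 1 GB in drive 3; 0 GB remain.
Put 4 GB in drive 1; 7 GB remain.
Put 11 GB in drive 4; 5 GB remain.
Put 12 GB in drive 5; 4 GB remain.
Put 14 GB in drive 6; 2 GB remain.
Put 12 GB in drive 7; 4 GB remain.
Put 7 GB in drive 1; 0 GB remain.
Put 1 GB in drive 2; 1 GB remain.
Put 14 GB in drive 8; 2 GB remain.
Put 10 GB in drive 9; 6 GB remain.
Put 13 GB in drive 10; 3 GB remain.
Put 15 GB in drive 11; 1 GB remain.
11 drives × 16 GB = 176 GB; used 148 GB; unused 28 GB.

28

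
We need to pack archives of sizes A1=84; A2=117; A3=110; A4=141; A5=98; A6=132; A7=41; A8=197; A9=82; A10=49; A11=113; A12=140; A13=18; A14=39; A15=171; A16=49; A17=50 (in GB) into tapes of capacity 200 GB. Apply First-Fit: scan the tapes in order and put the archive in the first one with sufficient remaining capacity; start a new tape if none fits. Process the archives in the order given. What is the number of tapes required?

9 tapes

Put A1 (84 GB) in tape 1; 116 GB remain.
Put A2 (117 GB) in tape 2; 83 GB remain.
Put A3 (110 GB) in tape 1; 6 GB remain.
Put A4 (141 GB) in tape 3; 59 GB remain.
Put A5 (98 GB) in tape 4; 102 GB remain.
Put A6 (132 GB) in tape 5; 68 GB remain.
Put A7 (41 GB) in tape 2; 42 GB remain.
Put A8 (197 GB) in tape 6; 3 GB remain.
Put A9 (82 GB) in tape 4; 20 GB remain.
Put A10 (49 GB) in tape 3; 10 GB remain.
Put A11 (113 GB) in tape 7; 87 GB remain.
Put A12 (140 GB) in tape 8; 60 GB remain.
Put A13 (18 GB) in tape 2; 24 GB remain.
Put A14 (39 GB) in tape 5; 29 GB remain.
Put A15 (171 GB) in tape 9; 29 GB remain.
Put A16 (49 GB) in tape 7; 38 GB remain.
Put A17 (50 GB) in tape 8; 10 GB remain.
Final tapes: [84,110] [117,41,18] [141,49] [98,82] [132,39] [197] [113,49] [140,50] [171].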